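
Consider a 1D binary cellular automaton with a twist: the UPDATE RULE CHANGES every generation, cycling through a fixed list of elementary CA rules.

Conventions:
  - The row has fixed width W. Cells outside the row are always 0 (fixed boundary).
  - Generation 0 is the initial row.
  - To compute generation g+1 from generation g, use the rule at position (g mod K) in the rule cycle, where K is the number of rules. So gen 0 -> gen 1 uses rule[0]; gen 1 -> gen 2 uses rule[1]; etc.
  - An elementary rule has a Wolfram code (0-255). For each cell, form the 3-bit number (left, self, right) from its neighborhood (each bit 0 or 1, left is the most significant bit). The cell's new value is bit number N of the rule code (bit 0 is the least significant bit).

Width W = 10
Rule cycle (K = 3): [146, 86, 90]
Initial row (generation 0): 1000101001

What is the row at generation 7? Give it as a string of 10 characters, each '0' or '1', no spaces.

Answer: 0010100010

Derivation:
Gen 0: 1000101001
Gen 1 (rule 146): 0101000110
Gen 2 (rule 86): 1101101011
Gen 3 (rule 90): 1101100011
Gen 4 (rule 146): 0000010100
Gen 5 (rule 86): 0000110110
Gen 6 (rule 90): 0001110111
Gen 7 (rule 146): 0010100010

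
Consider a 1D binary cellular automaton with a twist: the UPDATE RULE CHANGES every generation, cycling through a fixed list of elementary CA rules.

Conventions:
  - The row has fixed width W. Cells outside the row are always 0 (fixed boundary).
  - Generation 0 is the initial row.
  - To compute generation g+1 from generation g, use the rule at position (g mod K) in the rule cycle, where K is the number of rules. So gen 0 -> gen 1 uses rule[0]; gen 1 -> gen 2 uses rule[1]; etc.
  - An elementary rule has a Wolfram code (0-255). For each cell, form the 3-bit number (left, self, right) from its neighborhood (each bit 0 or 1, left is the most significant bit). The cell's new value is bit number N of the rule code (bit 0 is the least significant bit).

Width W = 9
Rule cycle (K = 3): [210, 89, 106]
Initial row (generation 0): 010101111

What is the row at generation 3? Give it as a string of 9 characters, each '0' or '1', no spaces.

Answer: 110011010

Derivation:
Gen 0: 010101111
Gen 1 (rule 210): 100000111
Gen 2 (rule 89): 011110101
Gen 3 (rule 106): 110011010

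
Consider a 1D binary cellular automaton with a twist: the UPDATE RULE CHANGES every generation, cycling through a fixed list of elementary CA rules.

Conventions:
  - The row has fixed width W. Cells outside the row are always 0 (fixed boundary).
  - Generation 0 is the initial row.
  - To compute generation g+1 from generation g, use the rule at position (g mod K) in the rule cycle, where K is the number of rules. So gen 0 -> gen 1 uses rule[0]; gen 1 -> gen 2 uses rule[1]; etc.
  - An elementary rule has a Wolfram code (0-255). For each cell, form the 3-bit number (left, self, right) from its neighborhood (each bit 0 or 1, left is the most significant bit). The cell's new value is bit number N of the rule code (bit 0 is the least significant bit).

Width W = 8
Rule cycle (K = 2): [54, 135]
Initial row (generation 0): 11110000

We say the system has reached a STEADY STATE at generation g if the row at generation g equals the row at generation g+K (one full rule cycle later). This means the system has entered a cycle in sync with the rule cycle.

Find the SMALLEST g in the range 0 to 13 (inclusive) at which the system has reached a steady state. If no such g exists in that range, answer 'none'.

Gen 0: 11110000
Gen 1 (rule 54): 00001000
Gen 2 (rule 135): 11111011
Gen 3 (rule 54): 00000100
Gen 4 (rule 135): 11111101
Gen 5 (rule 54): 00000011
Gen 6 (rule 135): 11111100
Gen 7 (rule 54): 00000010
Gen 8 (rule 135): 11111110
Gen 9 (rule 54): 00000001
Gen 10 (rule 135): 11111111
Gen 11 (rule 54): 00000000
Gen 12 (rule 135): 11111111
Gen 13 (rule 54): 00000000
Gen 14 (rule 135): 11111111
Gen 15 (rule 54): 00000000

Answer: 10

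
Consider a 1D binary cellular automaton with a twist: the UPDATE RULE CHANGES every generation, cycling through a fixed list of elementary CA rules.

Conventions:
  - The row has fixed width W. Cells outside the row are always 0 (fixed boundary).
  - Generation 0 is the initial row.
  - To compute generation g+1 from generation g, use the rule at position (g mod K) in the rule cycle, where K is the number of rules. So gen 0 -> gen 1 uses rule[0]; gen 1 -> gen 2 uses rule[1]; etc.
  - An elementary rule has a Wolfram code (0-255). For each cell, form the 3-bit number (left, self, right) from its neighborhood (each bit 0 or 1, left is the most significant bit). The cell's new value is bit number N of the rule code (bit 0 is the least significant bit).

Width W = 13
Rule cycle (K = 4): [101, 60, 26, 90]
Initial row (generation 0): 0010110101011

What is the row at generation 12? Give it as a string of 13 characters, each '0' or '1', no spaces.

Answer: 0101010010001

Derivation:
Gen 0: 0010110101011
Gen 1 (rule 101): 1011011111101
Gen 2 (rule 60): 1110110000011
Gen 3 (rule 26): 1000101000110
Gen 4 (rule 90): 0101000101111
Gen 5 (rule 101): 0111010110001
Gen 6 (rule 60): 0100111101001
Gen 7 (rule 26): 1011100000110
Gen 8 (rule 90): 0010110001111
Gen 9 (rule 101): 1011010100001
Gen 10 (rule 60): 1110111110001
Gen 11 (rule 26): 1000100001010
Gen 12 (rule 90): 0101010010001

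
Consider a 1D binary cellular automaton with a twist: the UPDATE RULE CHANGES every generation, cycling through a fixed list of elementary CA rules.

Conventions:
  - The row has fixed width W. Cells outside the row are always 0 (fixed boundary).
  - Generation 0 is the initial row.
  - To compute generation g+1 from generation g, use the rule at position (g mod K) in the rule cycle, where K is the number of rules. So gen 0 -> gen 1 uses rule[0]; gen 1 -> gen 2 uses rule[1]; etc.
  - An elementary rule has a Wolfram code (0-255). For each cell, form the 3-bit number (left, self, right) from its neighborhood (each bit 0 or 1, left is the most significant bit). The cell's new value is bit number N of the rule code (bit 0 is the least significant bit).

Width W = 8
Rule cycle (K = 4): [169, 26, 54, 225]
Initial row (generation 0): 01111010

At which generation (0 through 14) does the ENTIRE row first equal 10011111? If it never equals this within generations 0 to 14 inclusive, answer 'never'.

Gen 0: 01111010
Gen 1 (rule 169): 01110100
Gen 2 (rule 26): 11000010
Gen 3 (rule 54): 00100111
Gen 4 (rule 225): 10000011
Gen 5 (rule 169): 00111010
Gen 6 (rule 26): 01100001
Gen 7 (rule 54): 10010011
Gen 8 (rule 225): 00000001
Gen 9 (rule 169): 11111100
Gen 10 (rule 26): 10000010
Gen 11 (rule 54): 11000111
Gen 12 (rule 225): 01010011
Gen 13 (rule 169): 00100010
Gen 14 (rule 26): 01010101

Answer: never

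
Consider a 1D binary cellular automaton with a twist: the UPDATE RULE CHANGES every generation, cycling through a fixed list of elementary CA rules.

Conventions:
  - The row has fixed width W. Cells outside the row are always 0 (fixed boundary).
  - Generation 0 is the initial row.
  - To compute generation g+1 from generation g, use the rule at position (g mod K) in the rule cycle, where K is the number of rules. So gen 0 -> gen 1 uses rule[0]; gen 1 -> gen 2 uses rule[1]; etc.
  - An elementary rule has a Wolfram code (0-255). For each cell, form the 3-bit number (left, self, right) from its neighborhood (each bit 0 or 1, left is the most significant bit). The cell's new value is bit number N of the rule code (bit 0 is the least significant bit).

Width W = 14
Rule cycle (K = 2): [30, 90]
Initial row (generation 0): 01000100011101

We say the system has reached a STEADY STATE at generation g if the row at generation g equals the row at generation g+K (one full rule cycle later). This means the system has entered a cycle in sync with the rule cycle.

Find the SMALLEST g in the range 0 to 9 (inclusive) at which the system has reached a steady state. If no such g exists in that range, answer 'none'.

Gen 0: 01000100011101
Gen 1 (rule 30): 11101110110001
Gen 2 (rule 90): 10101010111010
Gen 3 (rule 30): 10101010100011
Gen 4 (rule 90): 00000000010111
Gen 5 (rule 30): 00000000110100
Gen 6 (rule 90): 00000001110010
Gen 7 (rule 30): 00000011001111
Gen 8 (rule 90): 00000111111001
Gen 9 (rule 30): 00001100000111
Gen 10 (rule 90): 00011110001101
Gen 11 (rule 30): 00110001011001

Answer: none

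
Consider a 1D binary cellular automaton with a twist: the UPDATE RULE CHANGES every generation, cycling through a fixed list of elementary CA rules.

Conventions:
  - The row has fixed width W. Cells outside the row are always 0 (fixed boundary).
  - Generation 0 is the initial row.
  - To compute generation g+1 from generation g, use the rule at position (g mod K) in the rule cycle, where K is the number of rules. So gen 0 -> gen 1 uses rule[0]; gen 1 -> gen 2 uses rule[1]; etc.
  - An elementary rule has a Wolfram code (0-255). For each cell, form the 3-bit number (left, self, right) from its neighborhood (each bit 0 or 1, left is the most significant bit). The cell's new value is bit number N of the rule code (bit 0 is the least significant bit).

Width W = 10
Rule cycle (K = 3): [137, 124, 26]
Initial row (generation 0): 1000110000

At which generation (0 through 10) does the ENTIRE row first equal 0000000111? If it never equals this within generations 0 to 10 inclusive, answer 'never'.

Gen 0: 1000110000
Gen 1 (rule 137): 0010100111
Gen 2 (rule 124): 0011110101
Gen 3 (rule 26): 0110000000
Gen 4 (rule 137): 0100111111
Gen 5 (rule 124): 0110100001
Gen 6 (rule 26): 1100010010
Gen 7 (rule 137): 1001000000
Gen 8 (rule 124): 1101100000
Gen 9 (rule 26): 1001010000
Gen 10 (rule 137): 0000000111

Answer: 10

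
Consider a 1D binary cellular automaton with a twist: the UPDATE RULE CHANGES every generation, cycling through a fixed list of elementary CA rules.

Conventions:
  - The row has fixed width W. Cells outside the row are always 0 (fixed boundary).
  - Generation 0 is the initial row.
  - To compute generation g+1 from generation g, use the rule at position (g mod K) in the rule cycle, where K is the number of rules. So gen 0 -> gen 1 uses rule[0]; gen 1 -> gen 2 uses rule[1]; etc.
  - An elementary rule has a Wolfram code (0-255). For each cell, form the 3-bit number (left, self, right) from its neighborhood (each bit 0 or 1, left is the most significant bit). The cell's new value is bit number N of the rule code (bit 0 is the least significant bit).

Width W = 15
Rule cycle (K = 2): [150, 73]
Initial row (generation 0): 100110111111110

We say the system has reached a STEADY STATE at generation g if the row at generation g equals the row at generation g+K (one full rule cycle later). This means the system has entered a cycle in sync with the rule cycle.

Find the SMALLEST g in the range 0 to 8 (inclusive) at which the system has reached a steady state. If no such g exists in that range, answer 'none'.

Answer: none

Derivation:
Gen 0: 100110111111110
Gen 1 (rule 150): 111000011111101
Gen 2 (rule 73): 101011010000100
Gen 3 (rule 150): 101000011001110
Gen 4 (rule 73): 000011011001010
Gen 5 (rule 150): 000100000111011
Gen 6 (rule 73): 110001110101011
Gen 7 (rule 150): 001010100101000
Gen 8 (rule 73): 100000000000011
Gen 9 (rule 150): 110000000000100
Gen 10 (rule 73): 110111111110001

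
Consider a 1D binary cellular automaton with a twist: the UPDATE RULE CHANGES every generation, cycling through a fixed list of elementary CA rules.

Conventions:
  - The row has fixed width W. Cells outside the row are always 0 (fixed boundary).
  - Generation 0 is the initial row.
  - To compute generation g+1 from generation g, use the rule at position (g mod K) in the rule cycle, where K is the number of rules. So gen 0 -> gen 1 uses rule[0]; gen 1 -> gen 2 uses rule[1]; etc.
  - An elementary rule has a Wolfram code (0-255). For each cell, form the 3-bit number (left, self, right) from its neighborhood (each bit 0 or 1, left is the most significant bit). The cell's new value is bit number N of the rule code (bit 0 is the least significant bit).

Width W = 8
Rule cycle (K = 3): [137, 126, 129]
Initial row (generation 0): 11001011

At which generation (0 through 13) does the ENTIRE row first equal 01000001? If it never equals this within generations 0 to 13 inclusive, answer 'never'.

Gen 0: 11001011
Gen 1 (rule 137): 10000010
Gen 2 (rule 126): 11000111
Gen 3 (rule 129): 00010010
Gen 4 (rule 137): 11000000
Gen 5 (rule 126): 11100000
Gen 6 (rule 129): 01001111
Gen 7 (rule 137): 00001110
Gen 8 (rule 126): 00011011
Gen 9 (rule 129): 11000000
Gen 10 (rule 137): 10011111
Gen 11 (rule 126): 11110001
Gen 12 (rule 129): 01100100
Gen 13 (rule 137): 01000001

Answer: 13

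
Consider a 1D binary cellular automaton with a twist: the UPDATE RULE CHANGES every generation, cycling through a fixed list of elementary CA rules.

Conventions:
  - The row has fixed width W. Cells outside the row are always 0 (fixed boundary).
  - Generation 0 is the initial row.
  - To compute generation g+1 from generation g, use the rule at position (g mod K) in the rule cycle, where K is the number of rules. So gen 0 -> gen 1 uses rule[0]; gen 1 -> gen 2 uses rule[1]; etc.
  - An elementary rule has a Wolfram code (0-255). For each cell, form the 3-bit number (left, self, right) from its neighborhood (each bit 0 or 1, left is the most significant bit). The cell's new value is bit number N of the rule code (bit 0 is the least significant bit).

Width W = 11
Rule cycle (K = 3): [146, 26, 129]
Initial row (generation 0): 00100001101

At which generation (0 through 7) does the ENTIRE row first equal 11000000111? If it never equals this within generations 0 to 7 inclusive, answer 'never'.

Answer: never

Derivation:
Gen 0: 00100001101
Gen 1 (rule 146): 01010010000
Gen 2 (rule 26): 10001101000
Gen 3 (rule 129): 00100000011
Gen 4 (rule 146): 01010000100
Gen 5 (rule 26): 10001001010
Gen 6 (rule 129): 00100000000
Gen 7 (rule 146): 01010000000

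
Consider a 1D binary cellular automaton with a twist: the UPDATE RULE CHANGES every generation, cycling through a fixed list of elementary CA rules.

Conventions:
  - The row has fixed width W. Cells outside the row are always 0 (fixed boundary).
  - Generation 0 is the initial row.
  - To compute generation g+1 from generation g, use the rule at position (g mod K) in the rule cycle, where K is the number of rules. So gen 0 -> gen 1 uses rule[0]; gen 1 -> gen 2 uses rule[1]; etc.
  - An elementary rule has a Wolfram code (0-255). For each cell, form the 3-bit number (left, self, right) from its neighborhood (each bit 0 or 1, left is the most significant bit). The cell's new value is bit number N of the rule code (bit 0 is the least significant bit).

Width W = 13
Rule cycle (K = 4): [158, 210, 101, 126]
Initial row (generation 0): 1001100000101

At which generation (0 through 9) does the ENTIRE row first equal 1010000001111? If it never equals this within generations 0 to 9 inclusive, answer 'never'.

Gen 0: 1001100000101
Gen 1 (rule 158): 1111010001101
Gen 2 (rule 210): 0111001010100
Gen 3 (rule 101): 0001001111101
Gen 4 (rule 126): 0011111000111
Gen 5 (rule 158): 0111110101110
Gen 6 (rule 210): 1011110000111
Gen 7 (rule 101): 1100010110001
Gen 8 (rule 126): 1110111111011
Gen 9 (rule 158): 1100111110010

Answer: never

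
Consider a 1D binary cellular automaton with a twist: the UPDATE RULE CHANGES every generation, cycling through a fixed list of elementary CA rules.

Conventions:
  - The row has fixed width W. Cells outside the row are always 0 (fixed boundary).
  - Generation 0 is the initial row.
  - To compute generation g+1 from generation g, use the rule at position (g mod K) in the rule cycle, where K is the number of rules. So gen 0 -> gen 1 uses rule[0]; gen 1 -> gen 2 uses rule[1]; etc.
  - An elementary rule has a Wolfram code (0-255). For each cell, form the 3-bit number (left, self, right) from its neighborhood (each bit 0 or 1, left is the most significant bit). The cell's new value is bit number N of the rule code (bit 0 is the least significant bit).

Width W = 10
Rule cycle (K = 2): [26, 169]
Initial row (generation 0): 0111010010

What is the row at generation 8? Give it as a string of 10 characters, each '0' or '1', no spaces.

Answer: 1000000111

Derivation:
Gen 0: 0111010010
Gen 1 (rule 26): 1100001101
Gen 2 (rule 169): 1001101010
Gen 3 (rule 26): 0111000001
Gen 4 (rule 169): 0110011100
Gen 5 (rule 26): 1101110010
Gen 6 (rule 169): 1011100000
Gen 7 (rule 26): 0010010000
Gen 8 (rule 169): 1000000111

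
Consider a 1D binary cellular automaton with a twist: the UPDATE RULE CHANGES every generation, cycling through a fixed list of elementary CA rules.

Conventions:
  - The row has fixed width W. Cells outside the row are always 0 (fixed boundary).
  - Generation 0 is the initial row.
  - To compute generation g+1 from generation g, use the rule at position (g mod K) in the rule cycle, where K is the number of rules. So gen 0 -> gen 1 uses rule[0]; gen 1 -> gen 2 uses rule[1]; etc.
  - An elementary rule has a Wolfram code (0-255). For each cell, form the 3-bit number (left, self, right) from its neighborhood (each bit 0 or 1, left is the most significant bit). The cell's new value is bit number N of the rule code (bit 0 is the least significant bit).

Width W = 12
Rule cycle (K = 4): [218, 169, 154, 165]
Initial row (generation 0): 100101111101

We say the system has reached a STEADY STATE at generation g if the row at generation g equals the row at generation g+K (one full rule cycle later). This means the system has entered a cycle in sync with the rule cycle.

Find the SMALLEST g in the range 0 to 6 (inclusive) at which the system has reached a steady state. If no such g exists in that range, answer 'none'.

Answer: none

Derivation:
Gen 0: 100101111101
Gen 1 (rule 218): 011001111100
Gen 2 (rule 169): 010001111001
Gen 3 (rule 154): 101011110110
Gen 4 (rule 165): 111101101000
Gen 5 (rule 218): 111101100100
Gen 6 (rule 169): 111011000001
Gen 7 (rule 154): 110010100010
Gen 8 (rule 165): 000011101010
Gen 9 (rule 218): 000111100001
Gen 10 (rule 169): 110111001100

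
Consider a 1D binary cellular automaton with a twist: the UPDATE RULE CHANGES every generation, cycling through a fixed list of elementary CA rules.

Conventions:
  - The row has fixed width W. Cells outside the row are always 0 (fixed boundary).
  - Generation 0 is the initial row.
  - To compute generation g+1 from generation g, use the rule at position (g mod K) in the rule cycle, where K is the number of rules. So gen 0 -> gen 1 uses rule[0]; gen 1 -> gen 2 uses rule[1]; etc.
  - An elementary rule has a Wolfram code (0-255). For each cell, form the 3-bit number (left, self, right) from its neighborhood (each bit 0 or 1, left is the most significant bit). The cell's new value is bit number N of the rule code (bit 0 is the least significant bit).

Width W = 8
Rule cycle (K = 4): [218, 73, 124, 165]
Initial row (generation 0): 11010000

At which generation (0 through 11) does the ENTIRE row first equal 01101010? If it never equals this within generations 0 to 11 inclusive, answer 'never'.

Gen 0: 11010000
Gen 1 (rule 218): 11001000
Gen 2 (rule 73): 11000011
Gen 3 (rule 124): 11100011
Gen 4 (rule 165): 01001000
Gen 5 (rule 218): 10110100
Gen 6 (rule 73): 00110001
Gen 7 (rule 124): 00111001
Gen 8 (rule 165): 10010001
Gen 9 (rule 218): 01101010
Gen 10 (rule 73): 01100000
Gen 11 (rule 124): 01110000

Answer: 9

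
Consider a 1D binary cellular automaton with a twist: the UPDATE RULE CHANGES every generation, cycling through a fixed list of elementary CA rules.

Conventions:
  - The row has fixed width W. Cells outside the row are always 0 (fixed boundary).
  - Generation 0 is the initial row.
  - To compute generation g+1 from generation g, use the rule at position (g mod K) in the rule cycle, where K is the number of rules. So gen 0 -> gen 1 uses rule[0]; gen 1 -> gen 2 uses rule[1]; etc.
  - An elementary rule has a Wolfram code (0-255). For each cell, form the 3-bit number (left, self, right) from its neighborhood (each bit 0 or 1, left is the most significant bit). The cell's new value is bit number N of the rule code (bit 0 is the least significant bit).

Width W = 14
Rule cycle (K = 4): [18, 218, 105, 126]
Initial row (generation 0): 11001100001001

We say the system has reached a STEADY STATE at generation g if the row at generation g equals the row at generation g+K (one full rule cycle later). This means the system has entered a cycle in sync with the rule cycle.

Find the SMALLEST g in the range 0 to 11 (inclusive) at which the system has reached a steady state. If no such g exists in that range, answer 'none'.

Gen 0: 11001100001001
Gen 1 (rule 18): 00110010010110
Gen 2 (rule 218): 01111101100111
Gen 3 (rule 105): 01000111100101
Gen 4 (rule 126): 11101100111111
Gen 5 (rule 18): 00000011000000
Gen 6 (rule 218): 00000111100000
Gen 7 (rule 105): 11110100101111
Gen 8 (rule 126): 10011111111001
Gen 9 (rule 18): 01100000000110
Gen 10 (rule 218): 11110000001111
Gen 11 (rule 105): 10010111101001
Gen 12 (rule 126): 11111100111111
Gen 13 (rule 18): 00000011000000
Gen 14 (rule 218): 00000111100000
Gen 15 (rule 105): 11110100101111

Answer: none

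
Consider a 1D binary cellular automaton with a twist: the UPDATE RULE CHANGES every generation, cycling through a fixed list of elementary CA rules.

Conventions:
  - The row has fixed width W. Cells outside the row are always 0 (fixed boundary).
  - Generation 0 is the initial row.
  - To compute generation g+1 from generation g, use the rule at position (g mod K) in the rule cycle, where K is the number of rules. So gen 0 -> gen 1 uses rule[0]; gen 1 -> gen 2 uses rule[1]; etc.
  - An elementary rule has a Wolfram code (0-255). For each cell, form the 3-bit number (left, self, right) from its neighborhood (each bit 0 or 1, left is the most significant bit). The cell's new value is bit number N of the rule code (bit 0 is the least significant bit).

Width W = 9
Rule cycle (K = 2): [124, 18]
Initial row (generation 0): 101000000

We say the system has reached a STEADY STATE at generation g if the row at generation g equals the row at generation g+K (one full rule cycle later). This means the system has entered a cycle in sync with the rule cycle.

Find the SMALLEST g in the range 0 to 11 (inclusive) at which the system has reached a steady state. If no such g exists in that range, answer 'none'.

Gen 0: 101000000
Gen 1 (rule 124): 111100000
Gen 2 (rule 18): 000010000
Gen 3 (rule 124): 000011000
Gen 4 (rule 18): 000100100
Gen 5 (rule 124): 000110110
Gen 6 (rule 18): 001000001
Gen 7 (rule 124): 001100001
Gen 8 (rule 18): 010010010
Gen 9 (rule 124): 011011011
Gen 10 (rule 18): 100000000
Gen 11 (rule 124): 110000000
Gen 12 (rule 18): 001000000
Gen 13 (rule 124): 001100000

Answer: none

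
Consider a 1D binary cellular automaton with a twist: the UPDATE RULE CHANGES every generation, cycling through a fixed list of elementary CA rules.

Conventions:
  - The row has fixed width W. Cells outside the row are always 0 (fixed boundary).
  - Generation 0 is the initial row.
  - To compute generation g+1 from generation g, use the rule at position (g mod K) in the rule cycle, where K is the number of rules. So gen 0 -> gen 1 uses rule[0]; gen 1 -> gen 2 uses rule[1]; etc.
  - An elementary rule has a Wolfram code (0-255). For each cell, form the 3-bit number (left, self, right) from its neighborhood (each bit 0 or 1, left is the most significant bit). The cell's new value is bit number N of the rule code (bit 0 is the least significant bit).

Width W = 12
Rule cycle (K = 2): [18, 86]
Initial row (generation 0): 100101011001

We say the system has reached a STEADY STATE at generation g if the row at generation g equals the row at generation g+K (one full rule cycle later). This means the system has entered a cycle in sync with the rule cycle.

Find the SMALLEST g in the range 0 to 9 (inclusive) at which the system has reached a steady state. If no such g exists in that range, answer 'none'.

Gen 0: 100101011001
Gen 1 (rule 18): 011000000110
Gen 2 (rule 86): 101100001011
Gen 3 (rule 18): 000010010000
Gen 4 (rule 86): 000111111000
Gen 5 (rule 18): 001000000100
Gen 6 (rule 86): 011100001110
Gen 7 (rule 18): 100010010001
Gen 8 (rule 86): 110111111011
Gen 9 (rule 18): 000000000000
Gen 10 (rule 86): 000000000000
Gen 11 (rule 18): 000000000000

Answer: 9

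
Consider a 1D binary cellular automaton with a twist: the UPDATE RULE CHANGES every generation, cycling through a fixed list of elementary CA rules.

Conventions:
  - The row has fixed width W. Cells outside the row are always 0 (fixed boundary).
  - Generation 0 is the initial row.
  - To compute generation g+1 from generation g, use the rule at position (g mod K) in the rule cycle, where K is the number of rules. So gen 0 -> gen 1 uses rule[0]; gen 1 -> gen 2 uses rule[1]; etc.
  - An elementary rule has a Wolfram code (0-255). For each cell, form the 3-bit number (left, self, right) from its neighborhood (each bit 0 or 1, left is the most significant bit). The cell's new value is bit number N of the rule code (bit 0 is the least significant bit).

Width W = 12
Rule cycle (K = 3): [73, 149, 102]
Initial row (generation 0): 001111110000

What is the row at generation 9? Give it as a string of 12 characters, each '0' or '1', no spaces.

Gen 0: 001111110000
Gen 1 (rule 73): 101000010111
Gen 2 (rule 149): 101111010010
Gen 3 (rule 102): 110001110110
Gen 4 (rule 73): 110101010110
Gen 5 (rule 149): 000101010001
Gen 6 (rule 102): 001111110011
Gen 7 (rule 73): 101000010011
Gen 8 (rule 149): 101111011000
Gen 9 (rule 102): 110001101000

Answer: 110001101000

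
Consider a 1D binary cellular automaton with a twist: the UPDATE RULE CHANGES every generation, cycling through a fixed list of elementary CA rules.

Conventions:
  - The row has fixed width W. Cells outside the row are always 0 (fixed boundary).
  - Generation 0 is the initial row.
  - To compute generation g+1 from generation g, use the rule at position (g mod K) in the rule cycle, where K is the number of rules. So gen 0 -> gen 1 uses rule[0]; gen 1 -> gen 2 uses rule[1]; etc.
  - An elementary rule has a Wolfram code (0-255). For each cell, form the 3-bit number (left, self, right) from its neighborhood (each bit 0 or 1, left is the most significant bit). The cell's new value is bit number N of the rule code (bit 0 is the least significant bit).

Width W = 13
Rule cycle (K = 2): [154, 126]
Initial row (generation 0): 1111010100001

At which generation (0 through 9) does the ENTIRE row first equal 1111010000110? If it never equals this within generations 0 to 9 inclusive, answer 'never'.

Answer: 9

Derivation:
Gen 0: 1111010100001
Gen 1 (rule 154): 1110000010010
Gen 2 (rule 126): 1011000111111
Gen 3 (rule 154): 0010101111110
Gen 4 (rule 126): 0111111000011
Gen 5 (rule 154): 1111110100110
Gen 6 (rule 126): 1000011111111
Gen 7 (rule 154): 0100111111110
Gen 8 (rule 126): 1111100000011
Gen 9 (rule 154): 1111010000110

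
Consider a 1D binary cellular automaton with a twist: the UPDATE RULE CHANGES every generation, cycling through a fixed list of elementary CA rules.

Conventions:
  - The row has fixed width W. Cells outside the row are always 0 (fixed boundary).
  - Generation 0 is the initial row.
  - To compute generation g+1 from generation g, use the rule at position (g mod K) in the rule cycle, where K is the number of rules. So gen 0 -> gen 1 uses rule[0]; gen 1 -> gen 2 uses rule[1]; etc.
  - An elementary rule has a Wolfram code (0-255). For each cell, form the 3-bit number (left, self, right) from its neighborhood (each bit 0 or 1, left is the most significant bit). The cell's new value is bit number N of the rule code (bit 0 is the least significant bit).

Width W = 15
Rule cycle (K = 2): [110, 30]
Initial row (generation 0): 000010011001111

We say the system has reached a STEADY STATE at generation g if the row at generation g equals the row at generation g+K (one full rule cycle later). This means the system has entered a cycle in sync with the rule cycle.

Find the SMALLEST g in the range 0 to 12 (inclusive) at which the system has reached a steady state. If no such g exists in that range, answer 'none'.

Gen 0: 000010011001111
Gen 1 (rule 110): 000110111011001
Gen 2 (rule 30): 001100100010111
Gen 3 (rule 110): 011101100111101
Gen 4 (rule 30): 110001011100001
Gen 5 (rule 110): 110011110100011
Gen 6 (rule 30): 101110000110110
Gen 7 (rule 110): 111010001111110
Gen 8 (rule 30): 100011011000001
Gen 9 (rule 110): 100111111000011
Gen 10 (rule 30): 111100000100110
Gen 11 (rule 110): 100100001101110
Gen 12 (rule 30): 111110011001001
Gen 13 (rule 110): 100010111011011
Gen 14 (rule 30): 110110100010010

Answer: none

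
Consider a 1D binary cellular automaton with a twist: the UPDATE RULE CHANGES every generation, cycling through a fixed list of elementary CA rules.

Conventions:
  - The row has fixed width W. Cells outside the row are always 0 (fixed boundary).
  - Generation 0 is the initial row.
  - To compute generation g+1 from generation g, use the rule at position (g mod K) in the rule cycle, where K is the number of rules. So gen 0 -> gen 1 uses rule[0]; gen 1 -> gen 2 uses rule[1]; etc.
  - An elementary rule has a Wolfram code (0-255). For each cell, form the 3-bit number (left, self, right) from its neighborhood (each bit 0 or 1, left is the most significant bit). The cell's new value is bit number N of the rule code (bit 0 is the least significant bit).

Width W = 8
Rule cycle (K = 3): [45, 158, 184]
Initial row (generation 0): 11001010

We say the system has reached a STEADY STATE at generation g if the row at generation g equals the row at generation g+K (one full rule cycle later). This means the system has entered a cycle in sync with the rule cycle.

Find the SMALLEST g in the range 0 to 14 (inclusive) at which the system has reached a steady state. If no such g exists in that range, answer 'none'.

Gen 0: 11001010
Gen 1 (rule 45): 10001110
Gen 2 (rule 158): 11011101
Gen 3 (rule 184): 10111010
Gen 4 (rule 45): 11100110
Gen 5 (rule 158): 11011101
Gen 6 (rule 184): 10111010
Gen 7 (rule 45): 11100110
Gen 8 (rule 158): 11011101
Gen 9 (rule 184): 10111010
Gen 10 (rule 45): 11100110
Gen 11 (rule 158): 11011101
Gen 12 (rule 184): 10111010
Gen 13 (rule 45): 11100110
Gen 14 (rule 158): 11011101
Gen 15 (rule 184): 10111010
Gen 16 (rule 45): 11100110
Gen 17 (rule 158): 11011101

Answer: 2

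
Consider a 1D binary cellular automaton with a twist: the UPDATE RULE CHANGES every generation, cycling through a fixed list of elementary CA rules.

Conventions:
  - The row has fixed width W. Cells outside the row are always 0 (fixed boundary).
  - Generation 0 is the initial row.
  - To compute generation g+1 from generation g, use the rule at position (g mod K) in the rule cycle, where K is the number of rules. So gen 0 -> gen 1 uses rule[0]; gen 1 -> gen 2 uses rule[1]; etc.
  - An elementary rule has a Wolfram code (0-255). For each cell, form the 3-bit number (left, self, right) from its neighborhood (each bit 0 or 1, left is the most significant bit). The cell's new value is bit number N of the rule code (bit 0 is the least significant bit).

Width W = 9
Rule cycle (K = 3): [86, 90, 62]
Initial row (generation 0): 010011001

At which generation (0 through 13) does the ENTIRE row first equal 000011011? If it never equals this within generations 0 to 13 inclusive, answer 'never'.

Gen 0: 010011001
Gen 1 (rule 86): 111101111
Gen 2 (rule 90): 100101001
Gen 3 (rule 62): 111111111
Gen 4 (rule 86): 000000001
Gen 5 (rule 90): 000000010
Gen 6 (rule 62): 000000111
Gen 7 (rule 86): 000001001
Gen 8 (rule 90): 000010110
Gen 9 (rule 62): 000111101
Gen 10 (rule 86): 001000101
Gen 11 (rule 90): 010101000
Gen 12 (rule 62): 111111100
Gen 13 (rule 86): 000000110

Answer: never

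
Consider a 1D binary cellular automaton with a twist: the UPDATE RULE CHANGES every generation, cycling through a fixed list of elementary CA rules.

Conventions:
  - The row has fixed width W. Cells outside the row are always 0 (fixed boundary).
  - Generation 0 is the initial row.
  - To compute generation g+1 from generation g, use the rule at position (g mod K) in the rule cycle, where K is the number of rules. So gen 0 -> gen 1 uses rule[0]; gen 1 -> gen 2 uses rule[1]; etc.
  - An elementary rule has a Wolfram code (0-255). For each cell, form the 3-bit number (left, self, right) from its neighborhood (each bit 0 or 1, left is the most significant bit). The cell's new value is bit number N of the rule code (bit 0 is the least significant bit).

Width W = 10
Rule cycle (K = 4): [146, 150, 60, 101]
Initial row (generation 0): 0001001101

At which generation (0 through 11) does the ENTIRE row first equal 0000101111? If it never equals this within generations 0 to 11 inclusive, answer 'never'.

Gen 0: 0001001101
Gen 1 (rule 146): 0010110000
Gen 2 (rule 150): 0110001000
Gen 3 (rule 60): 0101001100
Gen 4 (rule 101): 0111000101
Gen 5 (rule 146): 1010101000
Gen 6 (rule 150): 1010101100
Gen 7 (rule 60): 1111111010
Gen 8 (rule 101): 0000001110
Gen 9 (rule 146): 0000010101
Gen 10 (rule 150): 0000110101
Gen 11 (rule 60): 0000101111

Answer: 11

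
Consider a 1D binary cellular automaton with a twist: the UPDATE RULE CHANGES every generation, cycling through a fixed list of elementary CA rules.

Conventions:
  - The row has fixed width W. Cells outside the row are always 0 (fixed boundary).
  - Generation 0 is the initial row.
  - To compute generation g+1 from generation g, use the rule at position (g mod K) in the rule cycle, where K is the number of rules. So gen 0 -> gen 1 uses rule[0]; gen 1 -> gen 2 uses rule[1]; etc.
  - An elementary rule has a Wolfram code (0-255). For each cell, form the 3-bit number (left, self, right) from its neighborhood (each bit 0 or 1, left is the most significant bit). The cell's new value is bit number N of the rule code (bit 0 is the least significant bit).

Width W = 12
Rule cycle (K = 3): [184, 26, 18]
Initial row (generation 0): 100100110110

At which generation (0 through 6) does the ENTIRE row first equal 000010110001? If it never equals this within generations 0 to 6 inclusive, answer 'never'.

Answer: 5

Derivation:
Gen 0: 100100110110
Gen 1 (rule 184): 010010101101
Gen 2 (rule 26): 101100001000
Gen 3 (rule 18): 000010010100
Gen 4 (rule 184): 000001001010
Gen 5 (rule 26): 000010110001
Gen 6 (rule 18): 000100001010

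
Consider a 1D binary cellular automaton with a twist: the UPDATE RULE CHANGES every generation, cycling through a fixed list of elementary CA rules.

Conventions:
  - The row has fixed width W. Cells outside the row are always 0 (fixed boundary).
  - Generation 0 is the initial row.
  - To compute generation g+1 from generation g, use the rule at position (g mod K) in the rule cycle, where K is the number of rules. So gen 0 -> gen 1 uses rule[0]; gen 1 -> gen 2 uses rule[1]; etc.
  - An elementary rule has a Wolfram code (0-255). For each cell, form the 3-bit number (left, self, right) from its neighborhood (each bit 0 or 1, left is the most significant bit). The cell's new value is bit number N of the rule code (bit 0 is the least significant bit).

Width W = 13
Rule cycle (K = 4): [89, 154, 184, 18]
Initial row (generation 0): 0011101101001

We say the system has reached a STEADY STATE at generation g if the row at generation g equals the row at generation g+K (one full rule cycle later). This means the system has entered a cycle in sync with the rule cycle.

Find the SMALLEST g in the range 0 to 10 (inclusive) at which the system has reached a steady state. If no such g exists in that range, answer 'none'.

Gen 0: 0011101101001
Gen 1 (rule 89): 1010101100100
Gen 2 (rule 154): 0000001011010
Gen 3 (rule 184): 0000000110101
Gen 4 (rule 18): 0000001000000
Gen 5 (rule 89): 1111100111111
Gen 6 (rule 154): 1111011111110
Gen 7 (rule 184): 1110111111101
Gen 8 (rule 18): 0000000000000
Gen 9 (rule 89): 1111111111111
Gen 10 (rule 154): 1111111111110
Gen 11 (rule 184): 1111111111101
Gen 12 (rule 18): 0000000000000
Gen 13 (rule 89): 1111111111111
Gen 14 (rule 154): 1111111111110

Answer: 8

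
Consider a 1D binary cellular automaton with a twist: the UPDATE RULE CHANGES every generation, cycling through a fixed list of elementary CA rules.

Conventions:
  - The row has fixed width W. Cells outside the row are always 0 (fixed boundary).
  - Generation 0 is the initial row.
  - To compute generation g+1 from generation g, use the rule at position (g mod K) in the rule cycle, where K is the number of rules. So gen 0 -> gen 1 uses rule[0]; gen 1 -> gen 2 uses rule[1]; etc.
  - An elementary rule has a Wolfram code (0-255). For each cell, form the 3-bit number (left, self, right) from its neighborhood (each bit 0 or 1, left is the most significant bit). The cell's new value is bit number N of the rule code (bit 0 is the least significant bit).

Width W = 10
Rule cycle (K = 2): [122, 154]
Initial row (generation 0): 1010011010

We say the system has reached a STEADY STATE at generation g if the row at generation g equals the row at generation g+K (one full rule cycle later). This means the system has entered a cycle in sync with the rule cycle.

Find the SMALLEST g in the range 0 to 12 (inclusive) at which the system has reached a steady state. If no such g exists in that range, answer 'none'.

Gen 0: 1010011010
Gen 1 (rule 122): 0101111101
Gen 2 (rule 154): 1001111000
Gen 3 (rule 122): 0111001100
Gen 4 (rule 154): 1110111010
Gen 5 (rule 122): 1011101101
Gen 6 (rule 154): 0011001000
Gen 7 (rule 122): 0111110100
Gen 8 (rule 154): 1111100010
Gen 9 (rule 122): 1000110101
Gen 10 (rule 154): 0101100000
Gen 11 (rule 122): 1011110000
Gen 12 (rule 154): 0011101000
Gen 13 (rule 122): 0110110100
Gen 14 (rule 154): 1100100010

Answer: none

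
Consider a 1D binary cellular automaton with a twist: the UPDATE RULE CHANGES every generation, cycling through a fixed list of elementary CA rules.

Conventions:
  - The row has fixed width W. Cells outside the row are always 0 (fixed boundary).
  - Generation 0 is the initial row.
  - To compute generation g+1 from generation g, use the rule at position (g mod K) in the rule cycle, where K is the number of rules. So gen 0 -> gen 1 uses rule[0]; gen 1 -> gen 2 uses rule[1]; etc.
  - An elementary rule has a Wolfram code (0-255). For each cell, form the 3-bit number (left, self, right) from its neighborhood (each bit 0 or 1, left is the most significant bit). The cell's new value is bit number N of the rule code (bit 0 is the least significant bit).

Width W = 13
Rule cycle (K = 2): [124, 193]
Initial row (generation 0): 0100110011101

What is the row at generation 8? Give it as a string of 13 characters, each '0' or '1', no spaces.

Gen 0: 0100110011101
Gen 1 (rule 124): 0110111010111
Gen 2 (rule 193): 0010011000011
Gen 3 (rule 124): 0011011100011
Gen 4 (rule 193): 1001001101001
Gen 5 (rule 124): 1101101111101
Gen 6 (rule 193): 0100100111100
Gen 7 (rule 124): 0110110100110
Gen 8 (rule 193): 0010010000010

Answer: 0010010000010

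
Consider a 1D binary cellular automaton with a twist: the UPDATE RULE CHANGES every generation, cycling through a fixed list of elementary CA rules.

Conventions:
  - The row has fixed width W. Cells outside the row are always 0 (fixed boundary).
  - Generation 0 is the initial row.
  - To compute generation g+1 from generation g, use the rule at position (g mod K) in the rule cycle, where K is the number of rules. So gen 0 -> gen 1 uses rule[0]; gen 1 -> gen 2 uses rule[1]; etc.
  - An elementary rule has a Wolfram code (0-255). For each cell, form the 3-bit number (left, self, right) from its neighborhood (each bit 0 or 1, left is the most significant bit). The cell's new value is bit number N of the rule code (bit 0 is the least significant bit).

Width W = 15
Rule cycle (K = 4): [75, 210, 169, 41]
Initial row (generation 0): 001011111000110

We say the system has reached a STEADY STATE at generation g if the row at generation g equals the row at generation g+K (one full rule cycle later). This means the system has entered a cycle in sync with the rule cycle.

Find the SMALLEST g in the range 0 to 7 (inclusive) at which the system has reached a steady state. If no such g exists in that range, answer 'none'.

Gen 0: 001011111000110
Gen 1 (rule 75): 110010001011110
Gen 2 (rule 210): 011101010001111
Gen 3 (rule 169): 011010100101110
Gen 4 (rule 41): 010101000011000
Gen 5 (rule 75): 100000011111011
Gen 6 (rule 210): 010000101111001
Gen 7 (rule 169): 000110011110000
Gen 8 (rule 41): 110100010000111
Gen 9 (rule 75): 110001100111101
Gen 10 (rule 210): 011010111011100
Gen 11 (rule 169): 010101110111001

Answer: none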